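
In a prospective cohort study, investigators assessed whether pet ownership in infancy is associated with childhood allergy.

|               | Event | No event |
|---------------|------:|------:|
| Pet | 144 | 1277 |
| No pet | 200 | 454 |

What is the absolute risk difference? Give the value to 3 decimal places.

-0.204

Cells: a = 144, b = 1277, c = 200, d = 454.
Risk in exposed = 144/1421 = 0.101337; risk in unexposed = 200/654 = 0.305810.
Risk difference = 0.101337 − 0.305810 = -0.204473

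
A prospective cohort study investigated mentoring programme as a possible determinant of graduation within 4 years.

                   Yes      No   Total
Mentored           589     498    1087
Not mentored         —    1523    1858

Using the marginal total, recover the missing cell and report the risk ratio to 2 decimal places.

The missing cell is in the unexposed row: 1858 − 1523 = 335.
So a = 589, b = 498, c = 335, d = 1523.
RR = [a/(a+b)] / [c/(c+d)] = (589/1087) / (335/1858) = 0.54186/0.18030 = 3.00529

3.01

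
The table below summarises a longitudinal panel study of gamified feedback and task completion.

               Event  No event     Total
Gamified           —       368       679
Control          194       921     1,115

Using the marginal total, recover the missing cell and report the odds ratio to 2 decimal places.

4.01

The missing cell is in the exposed row: 679 − 368 = 311.
So a = 311, b = 368, c = 194, d = 921.
OR = (a·d)/(b·c) = (311 × 921) / (368 × 194) = 286431 / 71392 = 4.01209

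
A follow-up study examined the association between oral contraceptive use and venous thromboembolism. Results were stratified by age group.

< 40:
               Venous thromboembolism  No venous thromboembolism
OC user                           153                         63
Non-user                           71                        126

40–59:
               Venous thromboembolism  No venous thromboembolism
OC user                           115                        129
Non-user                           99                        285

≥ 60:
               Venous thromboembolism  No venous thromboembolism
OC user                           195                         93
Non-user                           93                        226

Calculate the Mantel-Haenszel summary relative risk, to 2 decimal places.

RR_MH = Σ(aᵢ·n₀ᵢ/nᵢ) / Σ(cᵢ·n₁ᵢ/nᵢ), with n₁ᵢ = aᵢ+bᵢ (exposed), n₀ᵢ = cᵢ+dᵢ (unexposed), nᵢ = n₁ᵢ+n₀ᵢ.
Stratum 1 (< 40): n₁ = 216, n₀ = 197, n = 413; a·n₀/n = 153·197/413 = 72.9806; c·n₁/n = 71·216/413 = 37.1332
Stratum 2 (40–59): n₁ = 244, n₀ = 384, n = 628; a·n₀/n = 115·384/628 = 70.3185; c·n₁/n = 99·244/628 = 38.4650
Stratum 3 (≥ 60): n₁ = 288, n₀ = 319, n = 607; a·n₀/n = 195·319/607 = 102.4794; c·n₁/n = 93·288/607 = 44.1252
RR_MH = (72.9806 + 70.3185 + 102.4794) / (37.1332 + 38.4650 + 44.1252) = 245.7785 / 119.7233 = 2.05289

2.05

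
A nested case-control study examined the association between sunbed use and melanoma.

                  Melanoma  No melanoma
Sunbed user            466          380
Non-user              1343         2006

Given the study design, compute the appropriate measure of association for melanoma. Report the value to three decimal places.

1.832

Cells: a = 466, b = 380, c = 1343, d = 2006.
This is a nested case-control study: participants were sampled on outcome status, so risks in the source population cannot be estimated directly — relative risk is not valid here. The odds ratio is the appropriate measure.
OR = (a·d)/(b·c) = (466 × 2006) / (380 × 1343) = 934796 / 510340 = 1.83171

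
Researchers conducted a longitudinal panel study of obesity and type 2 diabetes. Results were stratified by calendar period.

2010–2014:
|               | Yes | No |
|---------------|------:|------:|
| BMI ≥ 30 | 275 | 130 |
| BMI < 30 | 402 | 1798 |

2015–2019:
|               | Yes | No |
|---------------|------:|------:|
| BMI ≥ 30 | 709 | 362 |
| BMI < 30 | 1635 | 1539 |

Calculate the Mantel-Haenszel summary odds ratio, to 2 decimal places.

OR_MH = Σ(aᵢdᵢ/nᵢ) / Σ(bᵢcᵢ/nᵢ), where nᵢ is the stratum total.
Stratum 1 (2010–2014): n = 2605; a·d/n = 275·1798/2605 = 189.8081; b·c/n = 130·402/2605 = 20.0614
Stratum 2 (2015–2019): n = 4245; a·d/n = 709·1539/4245 = 257.0438; b·c/n = 362·1635/4245 = 139.4276
OR_MH = (189.8081 + 257.0438) / (20.0614 + 139.4276) = 446.8519 / 159.4890 = 2.80177

2.80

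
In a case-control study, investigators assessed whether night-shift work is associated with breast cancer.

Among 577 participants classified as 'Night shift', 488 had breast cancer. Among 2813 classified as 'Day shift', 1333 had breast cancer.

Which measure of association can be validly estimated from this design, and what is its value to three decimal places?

From the description: a = 488, b = 89, c = 1333, d = 1480.
This is a case-control study: participants were sampled on outcome status, so risks in the source population cannot be estimated directly — relative risk is not valid here. The odds ratio is the appropriate measure.
OR = (a·d)/(b·c) = (488 × 1480) / (89 × 1333) = 722240 / 118637 = 6.08781

6.088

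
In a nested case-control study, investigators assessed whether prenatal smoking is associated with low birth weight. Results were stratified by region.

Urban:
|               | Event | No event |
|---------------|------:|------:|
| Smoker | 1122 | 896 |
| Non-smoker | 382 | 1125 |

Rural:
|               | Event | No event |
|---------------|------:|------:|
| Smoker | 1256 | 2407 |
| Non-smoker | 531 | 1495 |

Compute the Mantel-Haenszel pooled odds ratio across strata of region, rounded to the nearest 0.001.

OR_MH = Σ(aᵢdᵢ/nᵢ) / Σ(bᵢcᵢ/nᵢ), where nᵢ is the stratum total.
Stratum 1 (Urban): n = 3525; a·d/n = 1122·1125/3525 = 358.0851; b·c/n = 896·382/3525 = 97.0984
Stratum 2 (Rural): n = 5689; a·d/n = 1256·1495/5689 = 330.0615; b·c/n = 2407·531/5689 = 224.6646
OR_MH = (358.0851 + 330.0615) / (97.0984 + 224.6646) = 688.1466 / 321.7631 = 2.13868

2.139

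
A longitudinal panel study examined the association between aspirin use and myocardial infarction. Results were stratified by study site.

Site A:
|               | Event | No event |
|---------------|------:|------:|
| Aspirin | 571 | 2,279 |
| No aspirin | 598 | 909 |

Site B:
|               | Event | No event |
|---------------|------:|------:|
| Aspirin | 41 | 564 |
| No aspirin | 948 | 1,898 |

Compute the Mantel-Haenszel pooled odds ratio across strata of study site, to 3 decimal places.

0.303

OR_MH = Σ(aᵢdᵢ/nᵢ) / Σ(bᵢcᵢ/nᵢ), where nᵢ is the stratum total.
Stratum 1 (Site A): n = 4357; a·d/n = 571·909/4357 = 119.1276; b·c/n = 2279·598/4357 = 312.7937
Stratum 2 (Site B): n = 3451; a·d/n = 41·1898/3451 = 22.5494; b·c/n = 564·948/3451 = 154.9325
OR_MH = (119.1276 + 22.5494) / (312.7937 + 154.9325) = 141.6770 / 467.7261 = 0.30291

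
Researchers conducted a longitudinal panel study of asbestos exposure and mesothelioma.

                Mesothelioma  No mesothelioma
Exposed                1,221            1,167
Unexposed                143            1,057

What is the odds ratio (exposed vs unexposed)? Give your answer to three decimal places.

Cells: a = 1221, b = 1167, c = 143, d = 1057.
OR = (a·d)/(b·c) = (1221 × 1057) / (1167 × 143) = 1290597 / 166881 = 7.73364
The odds of mesothelioma are about 7.73 times as high in the exposed group.

7.734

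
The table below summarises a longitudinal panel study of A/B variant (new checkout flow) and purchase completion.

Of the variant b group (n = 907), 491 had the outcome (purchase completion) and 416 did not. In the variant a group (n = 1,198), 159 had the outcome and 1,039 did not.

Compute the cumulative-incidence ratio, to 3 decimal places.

4.079

From the description: a = 491, b = 416, c = 159, d = 1039.
Risk in exposed = 491/907 = 0.54135; risk in unexposed = 159/1198 = 0.13272.
RR = 0.54135 / 0.13272 = 4.07881
The risk among the exposed is 4.08 times that among the unexposed.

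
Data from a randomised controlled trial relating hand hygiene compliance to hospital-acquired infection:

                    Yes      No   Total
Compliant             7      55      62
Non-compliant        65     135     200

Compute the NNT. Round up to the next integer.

5

Risk in treated group = 7/62 = 0.11290; risk in control = 65/200 = 0.32500.
Absolute risk reduction = 0.32500 − 0.11290 = 0.21210
NNT = 1 / ARR = 1 / 0.21210 = 4.715 → round up → 5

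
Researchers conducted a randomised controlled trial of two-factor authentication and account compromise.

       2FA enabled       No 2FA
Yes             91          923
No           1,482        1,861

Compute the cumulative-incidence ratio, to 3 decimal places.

0.174

Reading the table with exposure as columns: a = 91 (2FA enabled, case), b = 1482 (2FA enabled, non-case), c = 923 (No 2FA, case), d = 1861.
Risk in exposed = 91/1573 = 0.05785; risk in unexposed = 923/2784 = 0.33154.
RR = 0.05785 / 0.33154 = 0.17449
The risk is 83% lower among the exposed than among the unexposed.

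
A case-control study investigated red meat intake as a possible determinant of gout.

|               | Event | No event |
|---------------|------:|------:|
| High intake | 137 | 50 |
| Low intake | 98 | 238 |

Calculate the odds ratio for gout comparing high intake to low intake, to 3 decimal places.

Cells: a = 137, b = 50, c = 98, d = 238.
OR = (a·d)/(b·c) = (137 × 238) / (50 × 98) = 32606 / 4900 = 6.65429
The odds of gout are about 6.65 times as high in the high intake group.

6.654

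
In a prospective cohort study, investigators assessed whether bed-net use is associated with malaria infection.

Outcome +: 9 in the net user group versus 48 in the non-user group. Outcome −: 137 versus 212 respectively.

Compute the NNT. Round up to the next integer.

Risk in treated group = 9/146 = 0.06164; risk in control = 48/260 = 0.18462.
Absolute risk reduction = 0.18462 − 0.06164 = 0.12297
NNT = 1 / ARR = 1 / 0.12297 = 8.132 → round up → 9

9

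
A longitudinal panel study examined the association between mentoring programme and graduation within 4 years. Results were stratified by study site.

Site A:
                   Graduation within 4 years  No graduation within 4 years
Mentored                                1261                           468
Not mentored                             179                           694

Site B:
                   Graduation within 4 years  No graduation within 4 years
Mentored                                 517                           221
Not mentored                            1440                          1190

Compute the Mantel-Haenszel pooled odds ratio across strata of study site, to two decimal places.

OR_MH = Σ(aᵢdᵢ/nᵢ) / Σ(bᵢcᵢ/nᵢ), where nᵢ is the stratum total.
Stratum 1 (Site A): n = 2602; a·d/n = 1261·694/2602 = 336.3313; b·c/n = 468·179/2602 = 32.1952
Stratum 2 (Site B): n = 3368; a·d/n = 517·1190/3368 = 182.6692; b·c/n = 221·1440/3368 = 94.4893
OR_MH = (336.3313 + 182.6692) / (32.1952 + 94.4893) = 519.0005 / 126.6845 = 4.09679

4.10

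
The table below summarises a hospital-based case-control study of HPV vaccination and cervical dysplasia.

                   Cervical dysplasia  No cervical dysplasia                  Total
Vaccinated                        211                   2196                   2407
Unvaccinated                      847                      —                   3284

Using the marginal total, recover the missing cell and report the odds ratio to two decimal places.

0.28

The missing cell is in the unexposed row: 3284 − 847 = 2437.
So a = 211, b = 2196, c = 847, d = 2437.
OR = (a·d)/(b·c) = (211 × 2437) / (2196 × 847) = 514207 / 1860012 = 0.27645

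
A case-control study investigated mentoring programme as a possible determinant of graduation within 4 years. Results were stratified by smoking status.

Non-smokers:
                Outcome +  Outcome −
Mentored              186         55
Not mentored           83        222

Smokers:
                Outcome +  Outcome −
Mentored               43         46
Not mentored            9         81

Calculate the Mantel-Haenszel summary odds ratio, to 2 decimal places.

8.91

OR_MH = Σ(aᵢdᵢ/nᵢ) / Σ(bᵢcᵢ/nᵢ), where nᵢ is the stratum total.
Stratum 1 (Non-smokers): n = 546; a·d/n = 186·222/546 = 75.6264; b·c/n = 55·83/546 = 8.3608
Stratum 2 (Smokers): n = 179; a·d/n = 43·81/179 = 19.4581; b·c/n = 46·9/179 = 2.3128
OR_MH = (75.6264 + 19.4581) / (8.3608 + 2.3128) = 95.0845 / 10.6737 = 8.90833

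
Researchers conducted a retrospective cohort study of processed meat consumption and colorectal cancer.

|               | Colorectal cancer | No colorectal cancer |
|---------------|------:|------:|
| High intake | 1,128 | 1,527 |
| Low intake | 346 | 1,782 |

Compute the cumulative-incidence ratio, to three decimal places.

2.613

Cells: a = 1128, b = 1527, c = 346, d = 1782.
Risk in exposed = 1128/2655 = 0.42486; risk in unexposed = 346/2128 = 0.16259.
RR = 0.42486 / 0.16259 = 2.61300
The risk among the exposed is 2.61 times that among the unexposed.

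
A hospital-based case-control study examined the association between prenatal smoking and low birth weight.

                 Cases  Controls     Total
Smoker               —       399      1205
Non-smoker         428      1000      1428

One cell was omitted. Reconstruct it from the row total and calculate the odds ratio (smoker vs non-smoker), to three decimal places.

4.720

The missing cell is in the exposed row: 1205 − 399 = 806.
So a = 806, b = 399, c = 428, d = 1000.
OR = (a·d)/(b·c) = (806 × 1000) / (399 × 428) = 806000 / 170772 = 4.71974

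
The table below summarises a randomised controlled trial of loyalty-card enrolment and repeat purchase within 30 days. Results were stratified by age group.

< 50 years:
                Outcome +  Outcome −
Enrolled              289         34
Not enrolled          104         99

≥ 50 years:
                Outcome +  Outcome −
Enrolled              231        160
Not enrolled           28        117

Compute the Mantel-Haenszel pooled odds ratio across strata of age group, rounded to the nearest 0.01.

OR_MH = Σ(aᵢdᵢ/nᵢ) / Σ(bᵢcᵢ/nᵢ), where nᵢ is the stratum total.
Stratum 1 (< 50 years): n = 526; a·d/n = 289·99/526 = 54.3935; b·c/n = 34·104/526 = 6.7224
Stratum 2 (≥ 50 years): n = 536; a·d/n = 231·117/536 = 50.4235; b·c/n = 160·28/536 = 8.3582
OR_MH = (54.3935 + 50.4235) / (6.7224 + 8.3582) = 104.8170 / 15.0806 = 6.95044

6.95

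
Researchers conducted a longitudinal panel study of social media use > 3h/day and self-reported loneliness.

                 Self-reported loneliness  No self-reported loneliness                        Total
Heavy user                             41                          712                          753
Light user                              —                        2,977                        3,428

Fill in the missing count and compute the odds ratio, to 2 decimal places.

The missing cell is in the unexposed row: 3428 − 2977 = 451.
So a = 41, b = 712, c = 451, d = 2977.
OR = (a·d)/(b·c) = (41 × 2977) / (712 × 451) = 122057 / 321112 = 0.38011

0.38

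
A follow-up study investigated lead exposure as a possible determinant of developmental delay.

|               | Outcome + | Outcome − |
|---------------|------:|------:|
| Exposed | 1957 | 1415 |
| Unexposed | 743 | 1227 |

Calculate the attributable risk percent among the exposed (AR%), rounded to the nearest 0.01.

Cells: a = 1957, b = 1415, c = 743, d = 1227.
Risk in exposed = 1957/3372 = 0.58037; risk in unexposed = 743/1970 = 0.37716.
RR = 0.58037/0.37716 = 1.53879
AR% = (RR − 1)/RR × 100 = (1.53879 − 1)/1.53879 × 100 = 35.0141%

35.01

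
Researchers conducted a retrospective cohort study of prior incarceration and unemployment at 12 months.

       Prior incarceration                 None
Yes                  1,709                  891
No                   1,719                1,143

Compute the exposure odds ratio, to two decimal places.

Reading the table with exposure as columns: a = 1709 (Prior incarceration, case), b = 1719 (Prior incarceration, non-case), c = 891 (None, case), d = 1143.
OR = (a·d)/(b·c) = (1709 × 1143) / (1719 × 891) = 1953387 / 1531629 = 1.27537
The odds of unemployment at 12 months are about 1.28 times as high in the prior incarceration group.

1.28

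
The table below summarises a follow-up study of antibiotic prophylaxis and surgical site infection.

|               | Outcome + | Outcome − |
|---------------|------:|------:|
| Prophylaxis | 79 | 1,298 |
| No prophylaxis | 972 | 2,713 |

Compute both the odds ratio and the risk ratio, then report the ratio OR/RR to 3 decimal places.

0.781

Cells: a = 79, b = 1298, c = 972, d = 2713.
OR = (79·2713)/(1298·972) = 214327/1261656 = 0.16988
Risk in exposed = 79/1377 = 0.05737; risk in unexposed = 972/3685 = 0.26377; RR = 0.21750
OR/RR = 0.16988 / 0.21750 = 0.78104
The outcome is not rare, so the OR lies further from 1 than the RR.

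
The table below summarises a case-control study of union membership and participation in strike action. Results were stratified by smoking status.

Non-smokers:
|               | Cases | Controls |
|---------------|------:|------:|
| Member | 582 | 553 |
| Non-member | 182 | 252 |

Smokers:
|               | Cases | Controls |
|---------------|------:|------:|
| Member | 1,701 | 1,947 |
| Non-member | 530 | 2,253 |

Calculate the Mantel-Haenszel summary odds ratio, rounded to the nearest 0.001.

OR_MH = Σ(aᵢdᵢ/nᵢ) / Σ(bᵢcᵢ/nᵢ), where nᵢ is the stratum total.
Stratum 1 (Non-smokers): n = 1569; a·d/n = 582·252/1569 = 93.4761; b·c/n = 553·182/1569 = 64.1466
Stratum 2 (Smokers): n = 6431; a·d/n = 1701·2253/6431 = 595.9187; b·c/n = 1947·530/6431 = 160.4587
OR_MH = (93.4761 + 595.9187) / (64.1466 + 160.4587) = 689.3948 / 224.6053 = 3.06936

3.069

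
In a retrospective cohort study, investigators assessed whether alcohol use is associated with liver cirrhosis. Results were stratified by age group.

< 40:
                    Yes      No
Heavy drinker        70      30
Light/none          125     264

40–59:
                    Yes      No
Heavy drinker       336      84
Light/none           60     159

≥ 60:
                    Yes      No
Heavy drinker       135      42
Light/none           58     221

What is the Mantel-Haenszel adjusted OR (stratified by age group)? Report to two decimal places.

OR_MH = Σ(aᵢdᵢ/nᵢ) / Σ(bᵢcᵢ/nᵢ), where nᵢ is the stratum total.
Stratum 1 (< 40): n = 489; a·d/n = 70·264/489 = 37.7914; b·c/n = 30·125/489 = 7.6687
Stratum 2 (40–59): n = 639; a·d/n = 336·159/639 = 83.6056; b·c/n = 84·60/639 = 7.8873
Stratum 3 (≥ 60): n = 456; a·d/n = 135·221/456 = 65.4276; b·c/n = 42·58/456 = 5.3421
OR_MH = (37.7914 + 83.6056 + 65.4276) / (7.6687 + 7.8873 + 5.3421) = 186.8247 / 20.8981 = 8.93977

8.94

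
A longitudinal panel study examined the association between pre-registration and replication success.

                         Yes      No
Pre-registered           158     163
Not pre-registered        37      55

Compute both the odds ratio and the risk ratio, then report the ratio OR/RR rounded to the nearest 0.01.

1.18

Cells: a = 158, b = 163, c = 37, d = 55.
OR = (158·55)/(163·37) = 8690/6031 = 1.44089
Risk in exposed = 158/321 = 0.49221; risk in unexposed = 37/92 = 0.40217; RR = 1.22388
OR/RR = 1.44089 / 1.22388 = 1.17731
The outcome is not rare, so the OR lies further from 1 than the RR.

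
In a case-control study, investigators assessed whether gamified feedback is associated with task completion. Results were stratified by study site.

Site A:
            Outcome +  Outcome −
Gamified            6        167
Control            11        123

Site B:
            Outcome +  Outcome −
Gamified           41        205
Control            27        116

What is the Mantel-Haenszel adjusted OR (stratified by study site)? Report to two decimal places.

0.72

OR_MH = Σ(aᵢdᵢ/nᵢ) / Σ(bᵢcᵢ/nᵢ), where nᵢ is the stratum total.
Stratum 1 (Site A): n = 307; a·d/n = 6·123/307 = 2.4039; b·c/n = 167·11/307 = 5.9837
Stratum 2 (Site B): n = 389; a·d/n = 41·116/389 = 12.2262; b·c/n = 205·27/389 = 14.2288
OR_MH = (2.4039 + 12.2262) / (5.9837 + 14.2288) = 14.6301 / 20.2125 = 0.72382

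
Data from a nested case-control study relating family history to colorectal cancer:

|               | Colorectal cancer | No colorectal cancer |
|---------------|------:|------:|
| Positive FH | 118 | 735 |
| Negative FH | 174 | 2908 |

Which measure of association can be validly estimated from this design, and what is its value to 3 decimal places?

Cells: a = 118, b = 735, c = 174, d = 2908.
This is a nested case-control study: participants were sampled on outcome status, so risks in the source population cannot be estimated directly — relative risk is not valid here. The odds ratio is the appropriate measure.
OR = (a·d)/(b·c) = (118 × 2908) / (735 × 174) = 343144 / 127890 = 2.68312

2.683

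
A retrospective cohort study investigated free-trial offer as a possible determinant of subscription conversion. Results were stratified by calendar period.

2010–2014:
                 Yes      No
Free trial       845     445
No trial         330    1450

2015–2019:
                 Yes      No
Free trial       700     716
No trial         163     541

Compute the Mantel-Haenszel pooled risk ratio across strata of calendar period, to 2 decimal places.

2.92

RR_MH = Σ(aᵢ·n₀ᵢ/nᵢ) / Σ(cᵢ·n₁ᵢ/nᵢ), with n₁ᵢ = aᵢ+bᵢ (exposed), n₀ᵢ = cᵢ+dᵢ (unexposed), nᵢ = n₁ᵢ+n₀ᵢ.
Stratum 1 (2010–2014): n₁ = 1290, n₀ = 1780, n = 3070; a·n₀/n = 845·1780/3070 = 489.9349; c·n₁/n = 330·1290/3070 = 138.6645
Stratum 2 (2015–2019): n₁ = 1416, n₀ = 704, n = 2120; a·n₀/n = 700·704/2120 = 232.4528; c·n₁/n = 163·1416/2120 = 108.8717
RR_MH = (489.9349 + 232.4528) / (138.6645 + 108.8717) = 722.3877 / 247.5362 = 2.91831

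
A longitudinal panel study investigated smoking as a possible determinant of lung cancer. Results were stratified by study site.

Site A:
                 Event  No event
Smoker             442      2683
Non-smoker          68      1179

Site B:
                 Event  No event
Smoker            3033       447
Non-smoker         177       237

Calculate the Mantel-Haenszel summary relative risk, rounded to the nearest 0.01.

RR_MH = Σ(aᵢ·n₀ᵢ/nᵢ) / Σ(cᵢ·n₁ᵢ/nᵢ), with n₁ᵢ = aᵢ+bᵢ (exposed), n₀ᵢ = cᵢ+dᵢ (unexposed), nᵢ = n₁ᵢ+n₀ᵢ.
Stratum 1 (Site A): n₁ = 3125, n₀ = 1247, n = 4372; a·n₀/n = 442·1247/4372 = 126.0691; c·n₁/n = 68·3125/4372 = 48.6048
Stratum 2 (Site B): n₁ = 3480, n₀ = 414, n = 3894; a·n₀/n = 3033·414/3894 = 322.4607; c·n₁/n = 177·3480/3894 = 158.1818
RR_MH = (126.0691 + 322.4607) / (48.6048 + 158.1818) = 448.5298 / 206.7866 = 2.16905

2.17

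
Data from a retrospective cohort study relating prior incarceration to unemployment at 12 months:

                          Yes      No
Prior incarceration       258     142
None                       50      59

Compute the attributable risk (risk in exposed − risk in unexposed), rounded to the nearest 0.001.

0.186

Cells: a = 258, b = 142, c = 50, d = 59.
Risk in exposed = 258/400 = 0.645000; risk in unexposed = 50/109 = 0.458716.
Risk difference = 0.645000 − 0.458716 = 0.186284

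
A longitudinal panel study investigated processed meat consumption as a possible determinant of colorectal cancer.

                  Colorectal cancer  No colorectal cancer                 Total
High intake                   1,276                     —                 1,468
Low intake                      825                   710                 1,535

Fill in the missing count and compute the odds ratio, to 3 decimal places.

The missing cell is in the exposed row: 1468 − 1276 = 192.
So a = 1276, b = 192, c = 825, d = 710.
OR = (a·d)/(b·c) = (1276 × 710) / (192 × 825) = 905960 / 158400 = 5.71944

5.719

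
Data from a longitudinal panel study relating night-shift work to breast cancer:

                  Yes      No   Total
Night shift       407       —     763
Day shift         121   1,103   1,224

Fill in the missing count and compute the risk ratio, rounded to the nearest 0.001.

The missing cell is in the exposed row: 763 − 407 = 356.
So a = 407, b = 356, c = 121, d = 1103.
RR = [a/(a+b)] / [c/(c+d)] = (407/763) / (121/1224) = 0.53342/0.09886 = 5.39593

5.396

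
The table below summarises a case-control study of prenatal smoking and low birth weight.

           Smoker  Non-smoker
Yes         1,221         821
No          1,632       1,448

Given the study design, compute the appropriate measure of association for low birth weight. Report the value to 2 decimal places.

1.32

Reading the table with exposure as columns: a = 1221 (Smoker, case), b = 1632 (Smoker, non-case), c = 821 (Non-smoker, case), d = 1448.
This is a case-control study: participants were sampled on outcome status, so risks in the source population cannot be estimated directly — relative risk is not valid here. The odds ratio is the appropriate measure.
OR = (a·d)/(b·c) = (1221 × 1448) / (1632 × 821) = 1768008 / 1339872 = 1.31954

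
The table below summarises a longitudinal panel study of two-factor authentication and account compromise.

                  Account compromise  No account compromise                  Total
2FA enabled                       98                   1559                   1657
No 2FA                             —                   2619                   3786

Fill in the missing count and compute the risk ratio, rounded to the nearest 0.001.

0.192

The missing cell is in the unexposed row: 3786 − 2619 = 1167.
So a = 98, b = 1559, c = 1167, d = 2619.
RR = [a/(a+b)] / [c/(c+d)] = (98/1657) / (1167/3786) = 0.05914/0.30824 = 0.19187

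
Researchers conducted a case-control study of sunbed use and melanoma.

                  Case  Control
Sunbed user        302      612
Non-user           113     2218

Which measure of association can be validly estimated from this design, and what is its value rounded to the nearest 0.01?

Cells: a = 302, b = 612, c = 113, d = 2218.
This is a case-control study: participants were sampled on outcome status, so risks in the source population cannot be estimated directly — relative risk is not valid here. The odds ratio is the appropriate measure.
OR = (a·d)/(b·c) = (302 × 2218) / (612 × 113) = 669836 / 69156 = 9.68587

9.69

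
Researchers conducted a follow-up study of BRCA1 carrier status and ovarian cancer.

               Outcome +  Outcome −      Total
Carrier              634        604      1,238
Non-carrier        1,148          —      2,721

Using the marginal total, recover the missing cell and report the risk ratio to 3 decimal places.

1.214

The missing cell is in the unexposed row: 2721 − 1148 = 1573.
So a = 634, b = 604, c = 1148, d = 1573.
RR = [a/(a+b)] / [c/(c+d)] = (634/1238) / (1148/2721) = 0.51212/0.42190 = 1.21382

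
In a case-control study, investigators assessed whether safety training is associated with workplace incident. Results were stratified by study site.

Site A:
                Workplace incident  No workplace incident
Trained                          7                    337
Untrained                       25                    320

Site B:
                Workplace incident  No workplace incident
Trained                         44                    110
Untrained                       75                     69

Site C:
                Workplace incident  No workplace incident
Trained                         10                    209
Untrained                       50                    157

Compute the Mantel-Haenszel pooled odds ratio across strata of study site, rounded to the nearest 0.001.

0.266

OR_MH = Σ(aᵢdᵢ/nᵢ) / Σ(bᵢcᵢ/nᵢ), where nᵢ is the stratum total.
Stratum 1 (Site A): n = 689; a·d/n = 7·320/689 = 3.2511; b·c/n = 337·25/689 = 12.2279
Stratum 2 (Site B): n = 298; a·d/n = 44·69/298 = 10.1879; b·c/n = 110·75/298 = 27.6846
Stratum 3 (Site C): n = 426; a·d/n = 10·157/426 = 3.6854; b·c/n = 209·50/426 = 24.5305
OR_MH = (3.2511 + 10.1879 + 3.6854) / (12.2279 + 27.6846 + 24.5305) = 17.1245 / 64.4429 = 0.26573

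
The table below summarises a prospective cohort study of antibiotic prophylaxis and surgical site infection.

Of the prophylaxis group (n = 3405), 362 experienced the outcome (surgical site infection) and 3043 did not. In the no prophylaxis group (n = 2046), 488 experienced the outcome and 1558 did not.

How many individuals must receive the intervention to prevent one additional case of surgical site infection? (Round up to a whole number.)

Risk in treated group = 362/3405 = 0.10631; risk in control = 488/2046 = 0.23851.
Absolute risk reduction = 0.23851 − 0.10631 = 0.13220
NNT = 1 / ARR = 1 / 0.13220 = 7.564 → round up → 8

8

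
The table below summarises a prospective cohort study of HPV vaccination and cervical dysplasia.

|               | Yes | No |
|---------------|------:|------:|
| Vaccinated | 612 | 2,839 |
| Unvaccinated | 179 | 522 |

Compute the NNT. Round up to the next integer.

13

Risk in treated group = 612/3451 = 0.17734; risk in control = 179/701 = 0.25535.
Absolute risk reduction = 0.25535 − 0.17734 = 0.07801
NNT = 1 / ARR = 1 / 0.07801 = 12.819 → round up → 13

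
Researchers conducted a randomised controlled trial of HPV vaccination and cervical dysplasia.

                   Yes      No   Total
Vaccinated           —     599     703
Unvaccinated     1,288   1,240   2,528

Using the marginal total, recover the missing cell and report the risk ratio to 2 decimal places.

0.29

The missing cell is in the exposed row: 703 − 599 = 104.
So a = 104, b = 599, c = 1288, d = 1240.
RR = [a/(a+b)] / [c/(c+d)] = (104/703) / (1288/2528) = 0.14794/0.50949 = 0.29036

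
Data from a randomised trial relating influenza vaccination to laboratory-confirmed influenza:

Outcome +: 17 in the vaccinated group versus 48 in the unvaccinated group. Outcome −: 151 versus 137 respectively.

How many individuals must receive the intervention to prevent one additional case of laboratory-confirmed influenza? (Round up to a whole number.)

7

Risk in treated group = 17/168 = 0.10119; risk in control = 48/185 = 0.25946.
Absolute risk reduction = 0.25946 − 0.10119 = 0.15827
NNT = 1 / ARR = 1 / 0.15827 = 6.318 → round up → 7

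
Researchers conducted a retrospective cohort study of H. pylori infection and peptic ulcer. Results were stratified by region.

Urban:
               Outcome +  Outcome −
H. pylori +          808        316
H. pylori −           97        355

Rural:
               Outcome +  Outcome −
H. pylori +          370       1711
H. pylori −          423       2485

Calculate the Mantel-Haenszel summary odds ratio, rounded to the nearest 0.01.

OR_MH = Σ(aᵢdᵢ/nᵢ) / Σ(bᵢcᵢ/nᵢ), where nᵢ is the stratum total.
Stratum 1 (Urban): n = 1576; a·d/n = 808·355/1576 = 182.0051; b·c/n = 316·97/1576 = 19.4492
Stratum 2 (Rural): n = 4989; a·d/n = 370·2485/4989 = 184.2954; b·c/n = 1711·423/4989 = 145.0698
OR_MH = (182.0051 + 184.2954) / (19.4492 + 145.0698) = 366.3005 / 164.5190 = 2.22649

2.23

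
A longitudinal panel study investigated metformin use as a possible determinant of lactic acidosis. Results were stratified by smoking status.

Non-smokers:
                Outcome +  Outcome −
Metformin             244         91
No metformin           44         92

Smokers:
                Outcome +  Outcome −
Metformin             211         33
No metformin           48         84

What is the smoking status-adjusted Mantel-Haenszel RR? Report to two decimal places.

2.31

RR_MH = Σ(aᵢ·n₀ᵢ/nᵢ) / Σ(cᵢ·n₁ᵢ/nᵢ), with n₁ᵢ = aᵢ+bᵢ (exposed), n₀ᵢ = cᵢ+dᵢ (unexposed), nᵢ = n₁ᵢ+n₀ᵢ.
Stratum 1 (Non-smokers): n₁ = 335, n₀ = 136, n = 471; a·n₀/n = 244·136/471 = 70.4544; c·n₁/n = 44·335/471 = 31.2951
Stratum 2 (Smokers): n₁ = 244, n₀ = 132, n = 376; a·n₀/n = 211·132/376 = 74.0745; c·n₁/n = 48·244/376 = 31.1489
RR_MH = (70.4544 + 74.0745) / (31.2951 + 31.1489) = 144.5288 / 62.4441 = 2.31453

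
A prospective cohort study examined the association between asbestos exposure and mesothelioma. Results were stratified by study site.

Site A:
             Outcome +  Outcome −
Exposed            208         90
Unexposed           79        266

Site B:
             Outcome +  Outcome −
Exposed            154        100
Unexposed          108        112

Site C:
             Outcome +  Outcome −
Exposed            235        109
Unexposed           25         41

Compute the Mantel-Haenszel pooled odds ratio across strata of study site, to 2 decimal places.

3.60

OR_MH = Σ(aᵢdᵢ/nᵢ) / Σ(bᵢcᵢ/nᵢ), where nᵢ is the stratum total.
Stratum 1 (Site A): n = 643; a·d/n = 208·266/643 = 86.0467; b·c/n = 90·79/643 = 11.0575
Stratum 2 (Site B): n = 474; a·d/n = 154·112/474 = 36.3882; b·c/n = 100·108/474 = 22.7848
Stratum 3 (Site C): n = 410; a·d/n = 235·41/410 = 23.5000; b·c/n = 109·25/410 = 6.6463
OR_MH = (86.0467 + 36.3882 + 23.5000) / (11.0575 + 22.7848 + 6.6463) = 145.9348 / 40.4887 = 3.60434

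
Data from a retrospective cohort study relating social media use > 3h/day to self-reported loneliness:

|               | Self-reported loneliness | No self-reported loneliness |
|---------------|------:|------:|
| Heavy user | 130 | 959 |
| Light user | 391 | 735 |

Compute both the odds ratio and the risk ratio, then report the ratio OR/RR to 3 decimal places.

0.741

Cells: a = 130, b = 959, c = 391, d = 735.
OR = (130·735)/(959·391) = 95550/374969 = 0.25482
Risk in exposed = 130/1089 = 0.11938; risk in unexposed = 391/1126 = 0.34725; RR = 0.34378
OR/RR = 0.25482 / 0.34378 = 0.74124
The outcome is not rare, so the OR lies further from 1 than the RR.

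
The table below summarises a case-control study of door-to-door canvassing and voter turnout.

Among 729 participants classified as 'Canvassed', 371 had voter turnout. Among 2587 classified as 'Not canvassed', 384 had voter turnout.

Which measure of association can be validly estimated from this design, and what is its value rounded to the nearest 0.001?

5.945

From the description: a = 371, b = 358, c = 384, d = 2203.
This is a case-control study: participants were sampled on outcome status, so risks in the source population cannot be estimated directly — relative risk is not valid here. The odds ratio is the appropriate measure.
OR = (a·d)/(b·c) = (371 × 2203) / (358 × 384) = 817313 / 137472 = 5.94531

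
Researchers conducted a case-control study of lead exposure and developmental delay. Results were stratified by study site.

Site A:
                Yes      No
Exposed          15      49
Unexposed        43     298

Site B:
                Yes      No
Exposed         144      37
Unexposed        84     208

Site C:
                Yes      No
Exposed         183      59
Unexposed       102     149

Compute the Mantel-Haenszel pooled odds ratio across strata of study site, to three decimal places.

5.407

OR_MH = Σ(aᵢdᵢ/nᵢ) / Σ(bᵢcᵢ/nᵢ), where nᵢ is the stratum total.
Stratum 1 (Site A): n = 405; a·d/n = 15·298/405 = 11.0370; b·c/n = 49·43/405 = 5.2025
Stratum 2 (Site B): n = 473; a·d/n = 144·208/473 = 63.3235; b·c/n = 37·84/473 = 6.5708
Stratum 3 (Site C): n = 493; a·d/n = 183·149/493 = 55.3083; b·c/n = 59·102/493 = 12.2069
OR_MH = (11.0370 + 63.3235 + 55.3083) / (5.2025 + 6.5708 + 12.2069) = 129.6688 / 23.9802 = 5.40733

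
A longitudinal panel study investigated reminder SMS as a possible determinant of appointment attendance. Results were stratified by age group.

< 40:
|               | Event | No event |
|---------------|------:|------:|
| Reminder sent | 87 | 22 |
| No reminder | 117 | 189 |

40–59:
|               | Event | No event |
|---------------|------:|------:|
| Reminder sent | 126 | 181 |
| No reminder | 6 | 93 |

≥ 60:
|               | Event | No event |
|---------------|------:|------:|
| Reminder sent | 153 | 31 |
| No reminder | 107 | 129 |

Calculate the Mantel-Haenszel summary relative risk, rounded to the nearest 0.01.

RR_MH = Σ(aᵢ·n₀ᵢ/nᵢ) / Σ(cᵢ·n₁ᵢ/nᵢ), with n₁ᵢ = aᵢ+bᵢ (exposed), n₀ᵢ = cᵢ+dᵢ (unexposed), nᵢ = n₁ᵢ+n₀ᵢ.
Stratum 1 (< 40): n₁ = 109, n₀ = 306, n = 415; a·n₀/n = 87·306/415 = 64.1494; c·n₁/n = 117·109/415 = 30.7301
Stratum 2 (40–59): n₁ = 307, n₀ = 99, n = 406; a·n₀/n = 126·99/406 = 30.7241; c·n₁/n = 6·307/406 = 4.5369
Stratum 3 (≥ 60): n₁ = 184, n₀ = 236, n = 420; a·n₀/n = 153·236/420 = 85.9714; c·n₁/n = 107·184/420 = 46.8762
RR_MH = (64.1494 + 30.7241 + 85.9714) / (30.7301 + 4.5369 + 46.8762) = 180.8450 / 82.1433 = 2.20158

2.20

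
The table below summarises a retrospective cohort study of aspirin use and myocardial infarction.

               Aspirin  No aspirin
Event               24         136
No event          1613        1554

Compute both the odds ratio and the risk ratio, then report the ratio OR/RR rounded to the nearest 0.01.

0.93

Reading the table with exposure as columns: a = 24 (Aspirin, case), b = 1613 (Aspirin, non-case), c = 136 (No aspirin, case), d = 1554.
OR = (24·1554)/(1613·136) = 37296/219368 = 0.17002
Risk in exposed = 24/1637 = 0.01466; risk in unexposed = 136/1690 = 0.08047; RR = 0.18218
OR/RR = 0.17002 / 0.18218 = 0.93321
The outcome is rare in both groups, so OR ≈ RR (ratio near 1).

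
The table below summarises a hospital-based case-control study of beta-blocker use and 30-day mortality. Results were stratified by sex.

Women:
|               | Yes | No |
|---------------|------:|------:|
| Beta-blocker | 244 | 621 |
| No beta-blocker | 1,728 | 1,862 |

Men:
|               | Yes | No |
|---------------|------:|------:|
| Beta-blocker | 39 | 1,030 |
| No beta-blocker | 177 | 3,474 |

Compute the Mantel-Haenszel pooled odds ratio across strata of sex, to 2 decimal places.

OR_MH = Σ(aᵢdᵢ/nᵢ) / Σ(bᵢcᵢ/nᵢ), where nᵢ is the stratum total.
Stratum 1 (Women): n = 4455; a·d/n = 244·1862/4455 = 101.9816; b·c/n = 621·1728/4455 = 240.8727
Stratum 2 (Men): n = 4720; a·d/n = 39·3474/4720 = 28.7047; b·c/n = 1030·177/4720 = 38.6250
OR_MH = (101.9816 + 28.7047) / (240.8727 + 38.6250) = 130.6863 / 279.4977 = 0.46758

0.47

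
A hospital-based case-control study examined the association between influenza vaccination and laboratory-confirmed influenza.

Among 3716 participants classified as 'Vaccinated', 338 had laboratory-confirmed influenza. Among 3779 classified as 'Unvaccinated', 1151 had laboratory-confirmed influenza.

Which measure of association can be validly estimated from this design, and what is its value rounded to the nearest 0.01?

0.23

From the description: a = 338, b = 3378, c = 1151, d = 2628.
This is a hospital-based case-control study: participants were sampled on outcome status, so risks in the source population cannot be estimated directly — relative risk is not valid here. The odds ratio is the appropriate measure.
OR = (a·d)/(b·c) = (338 × 2628) / (3378 × 1151) = 888264 / 3888078 = 0.22846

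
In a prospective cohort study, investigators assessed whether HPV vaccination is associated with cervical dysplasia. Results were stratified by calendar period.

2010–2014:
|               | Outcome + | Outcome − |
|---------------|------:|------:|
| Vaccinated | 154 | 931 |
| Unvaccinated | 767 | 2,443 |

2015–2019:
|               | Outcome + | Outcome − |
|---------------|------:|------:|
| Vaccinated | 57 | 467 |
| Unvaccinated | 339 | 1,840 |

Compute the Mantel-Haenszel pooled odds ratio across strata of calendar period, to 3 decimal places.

0.562

OR_MH = Σ(aᵢdᵢ/nᵢ) / Σ(bᵢcᵢ/nᵢ), where nᵢ is the stratum total.
Stratum 1 (2010–2014): n = 4295; a·d/n = 154·2443/4295 = 87.5953; b·c/n = 931·767/4295 = 166.2577
Stratum 2 (2015–2019): n = 2703; a·d/n = 57·1840/2703 = 38.8013; b·c/n = 467·339/2703 = 58.5694
OR_MH = (87.5953 + 38.8013) / (166.2577 + 58.5694) = 126.3967 / 224.8271 = 0.56219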